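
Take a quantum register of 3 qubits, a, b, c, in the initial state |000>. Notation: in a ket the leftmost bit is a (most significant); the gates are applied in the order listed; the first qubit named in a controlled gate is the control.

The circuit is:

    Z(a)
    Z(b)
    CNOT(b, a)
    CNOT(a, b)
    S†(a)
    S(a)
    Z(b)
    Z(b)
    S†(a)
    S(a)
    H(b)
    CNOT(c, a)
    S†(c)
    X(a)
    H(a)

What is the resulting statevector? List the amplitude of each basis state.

After the circuit, the state carries amplitude 1/2 on |000>, 0 on |001>, 1/2 on |010>, 0 on |011>, -1/2 on |100>, 0 on |101>, -1/2 on |110>, 0 on |111>. Key observation: steps 5-10 multiply out to the identity, so the circuit reduces to the remaining gates.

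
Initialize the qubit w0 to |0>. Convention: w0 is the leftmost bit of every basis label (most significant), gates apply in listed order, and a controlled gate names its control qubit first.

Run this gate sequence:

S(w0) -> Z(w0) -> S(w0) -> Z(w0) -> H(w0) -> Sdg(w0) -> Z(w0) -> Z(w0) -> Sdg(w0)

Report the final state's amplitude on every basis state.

After the circuit, the state carries amplitude sqrt(2)/2 on |0>, -sqrt(2)/2 on |1>.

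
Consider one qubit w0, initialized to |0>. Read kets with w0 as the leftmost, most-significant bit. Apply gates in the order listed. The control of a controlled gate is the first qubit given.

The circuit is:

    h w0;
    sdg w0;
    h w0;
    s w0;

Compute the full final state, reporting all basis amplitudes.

The final amplitudes are 1/2 - I/2 on |0>, -1/2 + I/2 on |1>.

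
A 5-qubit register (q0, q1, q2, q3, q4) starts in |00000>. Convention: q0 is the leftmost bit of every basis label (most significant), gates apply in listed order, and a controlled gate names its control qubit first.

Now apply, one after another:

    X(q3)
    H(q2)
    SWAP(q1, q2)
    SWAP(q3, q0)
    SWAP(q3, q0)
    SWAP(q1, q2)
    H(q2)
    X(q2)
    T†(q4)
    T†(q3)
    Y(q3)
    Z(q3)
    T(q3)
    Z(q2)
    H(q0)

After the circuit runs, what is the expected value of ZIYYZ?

The observable ZIYYZ averages to 0. Key observation: the block from step 2 through step 7 cancels to the identity and can be dropped.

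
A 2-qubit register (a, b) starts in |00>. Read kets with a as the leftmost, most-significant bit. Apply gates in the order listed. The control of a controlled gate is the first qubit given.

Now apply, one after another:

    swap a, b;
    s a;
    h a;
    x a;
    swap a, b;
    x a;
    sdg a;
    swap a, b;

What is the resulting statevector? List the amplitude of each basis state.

After the circuit, the state carries amplitude 0 on |00>, -sqrt(2)*I/2 on |01>, 0 on |10>, -sqrt(2)*I/2 on |11>.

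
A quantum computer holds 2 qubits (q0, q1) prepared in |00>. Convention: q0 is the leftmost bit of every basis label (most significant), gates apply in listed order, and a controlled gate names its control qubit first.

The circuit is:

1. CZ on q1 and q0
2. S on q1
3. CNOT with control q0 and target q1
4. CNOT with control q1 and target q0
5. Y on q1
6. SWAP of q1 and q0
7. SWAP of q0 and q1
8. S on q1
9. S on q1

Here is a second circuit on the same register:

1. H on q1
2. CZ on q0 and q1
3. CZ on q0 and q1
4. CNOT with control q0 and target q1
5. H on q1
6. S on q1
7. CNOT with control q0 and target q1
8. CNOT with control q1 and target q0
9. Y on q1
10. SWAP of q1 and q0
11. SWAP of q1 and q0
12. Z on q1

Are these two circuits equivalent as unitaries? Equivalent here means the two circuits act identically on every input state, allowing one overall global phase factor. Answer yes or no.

Yes: on every input state the two circuits agree up to one overall phase factor.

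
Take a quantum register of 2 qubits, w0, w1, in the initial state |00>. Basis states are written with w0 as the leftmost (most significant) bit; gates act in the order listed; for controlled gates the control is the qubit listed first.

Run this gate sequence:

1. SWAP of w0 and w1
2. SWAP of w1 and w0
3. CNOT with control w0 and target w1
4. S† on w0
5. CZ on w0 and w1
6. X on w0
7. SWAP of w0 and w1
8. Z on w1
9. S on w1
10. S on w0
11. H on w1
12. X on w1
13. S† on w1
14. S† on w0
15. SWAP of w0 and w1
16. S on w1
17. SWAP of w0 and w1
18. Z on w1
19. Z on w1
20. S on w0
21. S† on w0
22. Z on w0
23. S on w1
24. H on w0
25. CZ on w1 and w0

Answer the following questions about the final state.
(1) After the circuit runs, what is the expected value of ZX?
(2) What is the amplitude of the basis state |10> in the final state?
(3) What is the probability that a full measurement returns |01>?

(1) The observable ZX averages to -1.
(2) The amplitude on |10> is I/2.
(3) A full measurement returns |01> with probability 1/4.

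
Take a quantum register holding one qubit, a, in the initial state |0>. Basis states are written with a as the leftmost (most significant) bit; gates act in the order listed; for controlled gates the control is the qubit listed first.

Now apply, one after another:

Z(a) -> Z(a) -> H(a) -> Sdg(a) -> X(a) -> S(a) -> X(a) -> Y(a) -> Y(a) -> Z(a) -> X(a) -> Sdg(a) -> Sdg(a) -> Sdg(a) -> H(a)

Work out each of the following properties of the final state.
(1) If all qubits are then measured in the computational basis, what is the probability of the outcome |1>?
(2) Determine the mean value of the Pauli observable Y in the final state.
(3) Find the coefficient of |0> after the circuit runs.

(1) Outcome |1> occurs with probability 1/2.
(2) The expectation value of Y is -1.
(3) The amplitude on |0> is -1/2 + I/2.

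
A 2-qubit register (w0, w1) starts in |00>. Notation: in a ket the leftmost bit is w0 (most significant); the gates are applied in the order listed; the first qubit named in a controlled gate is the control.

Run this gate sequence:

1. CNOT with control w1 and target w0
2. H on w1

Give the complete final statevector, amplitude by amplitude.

The final amplitudes are sqrt(2)/2 on |00>, sqrt(2)/2 on |01>, 0 on |10>, 0 on |11>.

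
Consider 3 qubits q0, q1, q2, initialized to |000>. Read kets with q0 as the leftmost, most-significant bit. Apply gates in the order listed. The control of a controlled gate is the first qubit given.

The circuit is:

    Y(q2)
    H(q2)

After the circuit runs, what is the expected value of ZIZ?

The expectation value of ZIZ is 0.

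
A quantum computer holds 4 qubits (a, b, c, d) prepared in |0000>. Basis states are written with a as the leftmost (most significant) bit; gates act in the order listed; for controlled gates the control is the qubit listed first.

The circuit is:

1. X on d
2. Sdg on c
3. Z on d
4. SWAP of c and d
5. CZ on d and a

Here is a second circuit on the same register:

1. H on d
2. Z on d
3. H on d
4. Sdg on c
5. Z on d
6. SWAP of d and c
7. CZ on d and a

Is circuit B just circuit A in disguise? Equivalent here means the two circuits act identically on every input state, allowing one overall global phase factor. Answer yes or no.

Yes: on every input state the two circuits agree up to one overall phase factor.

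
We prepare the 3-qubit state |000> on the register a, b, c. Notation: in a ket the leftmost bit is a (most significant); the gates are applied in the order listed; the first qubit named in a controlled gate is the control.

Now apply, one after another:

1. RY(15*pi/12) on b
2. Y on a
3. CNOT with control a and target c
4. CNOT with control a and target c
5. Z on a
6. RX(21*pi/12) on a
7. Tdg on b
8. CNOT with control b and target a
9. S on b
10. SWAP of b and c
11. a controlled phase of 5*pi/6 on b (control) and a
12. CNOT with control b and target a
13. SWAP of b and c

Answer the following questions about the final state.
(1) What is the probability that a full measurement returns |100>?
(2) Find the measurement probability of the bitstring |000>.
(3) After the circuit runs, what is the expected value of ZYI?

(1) Outcome |100> occurs with probability 1/8. Key observation: gates 3-4 undo each other exactly, leaving only the rest of the circuit to track.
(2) A full measurement returns |000> with probability 3/8 - sqrt(2)/4.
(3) The expectation value of ZYI is sqrt(2)/4.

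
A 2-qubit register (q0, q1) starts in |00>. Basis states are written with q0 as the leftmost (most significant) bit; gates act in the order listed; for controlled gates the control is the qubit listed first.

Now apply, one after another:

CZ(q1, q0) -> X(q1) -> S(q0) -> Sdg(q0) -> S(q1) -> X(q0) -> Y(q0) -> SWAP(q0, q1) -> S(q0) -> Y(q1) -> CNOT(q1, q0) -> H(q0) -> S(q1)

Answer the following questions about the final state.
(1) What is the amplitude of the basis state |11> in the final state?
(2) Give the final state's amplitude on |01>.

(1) The amplitude on |11> is -sqrt(2)*I/2.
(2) |01> carries amplitude -sqrt(2)*I/2 in the final state.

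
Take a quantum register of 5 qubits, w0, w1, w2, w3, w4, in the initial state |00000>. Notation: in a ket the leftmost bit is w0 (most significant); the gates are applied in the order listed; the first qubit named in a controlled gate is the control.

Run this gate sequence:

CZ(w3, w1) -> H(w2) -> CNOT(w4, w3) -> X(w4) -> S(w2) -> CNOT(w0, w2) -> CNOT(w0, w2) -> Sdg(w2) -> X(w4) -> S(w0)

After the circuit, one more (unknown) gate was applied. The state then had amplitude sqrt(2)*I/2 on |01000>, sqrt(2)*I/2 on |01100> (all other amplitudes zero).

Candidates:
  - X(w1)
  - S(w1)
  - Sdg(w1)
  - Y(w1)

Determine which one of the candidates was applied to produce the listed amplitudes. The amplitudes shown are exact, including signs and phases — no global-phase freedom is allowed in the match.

The applied gate was Y(w1). Key observation: the block from step 4 through step 9 cancels to the identity and can be dropped.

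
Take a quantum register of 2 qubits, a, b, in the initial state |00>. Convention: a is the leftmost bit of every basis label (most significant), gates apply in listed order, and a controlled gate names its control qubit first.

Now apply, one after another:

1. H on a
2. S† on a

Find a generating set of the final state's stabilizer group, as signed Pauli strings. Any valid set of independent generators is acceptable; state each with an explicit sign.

The stabilizer group can be generated by -YI, +IZ, among other valid generating sets.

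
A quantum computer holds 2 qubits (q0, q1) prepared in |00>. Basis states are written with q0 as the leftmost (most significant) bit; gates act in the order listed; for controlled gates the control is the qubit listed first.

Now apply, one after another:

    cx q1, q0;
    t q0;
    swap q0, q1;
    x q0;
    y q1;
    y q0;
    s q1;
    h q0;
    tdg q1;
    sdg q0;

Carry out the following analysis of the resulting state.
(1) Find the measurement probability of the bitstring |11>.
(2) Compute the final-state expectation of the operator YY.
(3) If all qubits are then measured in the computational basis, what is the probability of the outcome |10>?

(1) A full measurement returns |11> with probability 1/2.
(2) The expectation value of YY is 0.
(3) The probability of measuring |10> is 0.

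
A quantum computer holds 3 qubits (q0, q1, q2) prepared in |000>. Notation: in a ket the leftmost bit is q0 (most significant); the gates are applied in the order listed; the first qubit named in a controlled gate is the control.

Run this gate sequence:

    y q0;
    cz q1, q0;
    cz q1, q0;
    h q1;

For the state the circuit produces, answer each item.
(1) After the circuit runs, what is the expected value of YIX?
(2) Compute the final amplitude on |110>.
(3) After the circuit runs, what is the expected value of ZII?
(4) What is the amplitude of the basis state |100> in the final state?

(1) In the final state, YIX has expectation 0. Key observation: the block from step 2 through step 3 cancels to the identity and can be dropped.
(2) The final state's coefficient on |110> equals sqrt(2)*I/2.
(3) The expectation value of ZII is -1.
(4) The final state's coefficient on |100> equals sqrt(2)*I/2.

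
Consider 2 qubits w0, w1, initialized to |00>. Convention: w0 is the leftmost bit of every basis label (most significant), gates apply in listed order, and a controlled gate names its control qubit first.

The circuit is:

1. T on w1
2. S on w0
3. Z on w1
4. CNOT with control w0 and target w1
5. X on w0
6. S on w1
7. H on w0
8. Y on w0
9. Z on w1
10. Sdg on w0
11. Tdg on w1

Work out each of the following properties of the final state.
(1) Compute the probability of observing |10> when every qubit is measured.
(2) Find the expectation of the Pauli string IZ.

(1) The probability of measuring |10> is 1/2.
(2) In the final state, IZ has expectation 1.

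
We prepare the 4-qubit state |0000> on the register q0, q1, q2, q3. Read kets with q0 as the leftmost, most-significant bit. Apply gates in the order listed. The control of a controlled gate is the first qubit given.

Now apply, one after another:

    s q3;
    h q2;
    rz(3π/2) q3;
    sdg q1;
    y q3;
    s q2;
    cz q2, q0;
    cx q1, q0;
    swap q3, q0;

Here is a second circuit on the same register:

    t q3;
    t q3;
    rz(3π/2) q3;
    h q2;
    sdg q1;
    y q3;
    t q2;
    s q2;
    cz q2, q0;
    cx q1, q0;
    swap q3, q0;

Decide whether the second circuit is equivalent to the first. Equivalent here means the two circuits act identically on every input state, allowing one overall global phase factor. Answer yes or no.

No — the two circuits implement different unitaries, even allowing a global phase.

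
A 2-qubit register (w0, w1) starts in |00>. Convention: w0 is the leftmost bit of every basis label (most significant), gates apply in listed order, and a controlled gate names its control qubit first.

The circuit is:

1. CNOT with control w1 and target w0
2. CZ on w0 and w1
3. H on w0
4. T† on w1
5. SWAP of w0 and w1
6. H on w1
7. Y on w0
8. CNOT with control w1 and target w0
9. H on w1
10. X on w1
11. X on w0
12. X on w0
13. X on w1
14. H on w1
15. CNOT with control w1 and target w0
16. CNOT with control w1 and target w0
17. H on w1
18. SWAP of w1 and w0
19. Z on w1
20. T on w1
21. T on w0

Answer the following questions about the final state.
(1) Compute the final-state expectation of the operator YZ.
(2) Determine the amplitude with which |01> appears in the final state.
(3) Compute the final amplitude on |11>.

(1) The expectation value of YZ is -sqrt(2)/2. Key observation: steps 8-15 multiply out to the identity, so the circuit reduces to the remaining gates.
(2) |01> carries amplitude -sqrt(2)*exp(3*I*pi/4)/2 in the final state.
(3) |11> carries amplitude sqrt(2)/2 in the final state.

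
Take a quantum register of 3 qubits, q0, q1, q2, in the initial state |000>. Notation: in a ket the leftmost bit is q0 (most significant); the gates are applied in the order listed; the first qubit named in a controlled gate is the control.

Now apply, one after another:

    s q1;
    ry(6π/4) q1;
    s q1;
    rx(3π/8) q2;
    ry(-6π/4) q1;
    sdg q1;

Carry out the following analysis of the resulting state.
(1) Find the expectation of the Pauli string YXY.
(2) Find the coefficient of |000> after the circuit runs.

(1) In the final state, YXY has expectation 0.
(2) |000> carries amplitude (1 + I)*cos(3*pi/16)/2 in the final state.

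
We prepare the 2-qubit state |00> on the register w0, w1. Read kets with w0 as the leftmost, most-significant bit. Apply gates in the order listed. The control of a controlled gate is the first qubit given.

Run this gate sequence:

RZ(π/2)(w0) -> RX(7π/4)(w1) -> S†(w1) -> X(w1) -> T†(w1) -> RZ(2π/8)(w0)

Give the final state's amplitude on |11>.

|11> carries amplitude 0 in the final state.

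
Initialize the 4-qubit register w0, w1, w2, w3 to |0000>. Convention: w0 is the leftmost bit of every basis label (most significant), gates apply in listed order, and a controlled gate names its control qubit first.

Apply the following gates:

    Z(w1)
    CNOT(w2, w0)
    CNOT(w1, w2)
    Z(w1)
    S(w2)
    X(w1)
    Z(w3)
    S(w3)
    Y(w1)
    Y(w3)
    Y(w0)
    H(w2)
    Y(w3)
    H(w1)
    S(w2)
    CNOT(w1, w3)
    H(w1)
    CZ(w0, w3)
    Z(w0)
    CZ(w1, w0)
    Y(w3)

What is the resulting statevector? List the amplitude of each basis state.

After the circuit, the state carries amplitude 0 on |0000>, 0 on |0001>, 0 on |0010>, 0 on |0011>, 0 on |0100>, 0 on |0101>, 0 on |0110>, 0 on |0111>, -sqrt(2)*I/4 on |1000>, -sqrt(2)*I/4 on |1001>, sqrt(2)/4 on |1010>, sqrt(2)/4 on |1011>, -sqrt(2)*I/4 on |1100>, sqrt(2)*I/4 on |1101>, sqrt(2)/4 on |1110>, -sqrt(2)/4 on |1111>.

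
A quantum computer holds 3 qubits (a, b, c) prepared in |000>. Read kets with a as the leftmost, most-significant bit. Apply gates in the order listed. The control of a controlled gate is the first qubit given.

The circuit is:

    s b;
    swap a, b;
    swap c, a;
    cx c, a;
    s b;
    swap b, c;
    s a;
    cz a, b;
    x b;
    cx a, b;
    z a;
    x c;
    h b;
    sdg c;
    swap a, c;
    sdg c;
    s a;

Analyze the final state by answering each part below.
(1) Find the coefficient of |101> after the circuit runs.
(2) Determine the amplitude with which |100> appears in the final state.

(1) The final state's coefficient on |101> equals 0.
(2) |100> carries amplitude sqrt(2)/2 in the final state.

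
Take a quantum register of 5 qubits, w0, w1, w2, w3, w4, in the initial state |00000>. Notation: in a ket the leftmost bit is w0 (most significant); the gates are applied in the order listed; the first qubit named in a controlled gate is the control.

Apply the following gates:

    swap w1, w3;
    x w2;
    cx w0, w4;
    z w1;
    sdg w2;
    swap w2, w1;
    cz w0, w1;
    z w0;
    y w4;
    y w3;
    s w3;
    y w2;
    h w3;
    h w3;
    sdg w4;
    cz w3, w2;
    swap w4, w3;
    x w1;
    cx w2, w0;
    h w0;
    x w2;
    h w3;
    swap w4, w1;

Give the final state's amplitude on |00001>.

The final state's coefficient on |00001> equals 0.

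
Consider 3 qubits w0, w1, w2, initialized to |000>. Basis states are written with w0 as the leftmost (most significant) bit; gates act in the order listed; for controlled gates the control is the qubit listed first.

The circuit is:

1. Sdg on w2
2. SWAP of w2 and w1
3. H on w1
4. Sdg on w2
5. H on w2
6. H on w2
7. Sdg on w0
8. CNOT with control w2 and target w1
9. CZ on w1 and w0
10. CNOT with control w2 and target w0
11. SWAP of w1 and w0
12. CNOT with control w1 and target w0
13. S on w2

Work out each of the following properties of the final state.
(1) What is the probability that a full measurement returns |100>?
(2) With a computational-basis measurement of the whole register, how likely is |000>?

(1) Outcome |100> occurs with probability 1/2.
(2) A full measurement returns |000> with probability 1/2.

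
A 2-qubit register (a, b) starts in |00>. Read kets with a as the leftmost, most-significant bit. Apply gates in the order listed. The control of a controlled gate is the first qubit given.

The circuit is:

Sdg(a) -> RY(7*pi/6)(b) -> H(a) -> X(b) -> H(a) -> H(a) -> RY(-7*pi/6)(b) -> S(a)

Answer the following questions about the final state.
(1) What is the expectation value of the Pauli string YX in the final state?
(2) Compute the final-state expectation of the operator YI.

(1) The expectation value of YX is sqrt(3)/2.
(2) In the final state, YI has expectation 1.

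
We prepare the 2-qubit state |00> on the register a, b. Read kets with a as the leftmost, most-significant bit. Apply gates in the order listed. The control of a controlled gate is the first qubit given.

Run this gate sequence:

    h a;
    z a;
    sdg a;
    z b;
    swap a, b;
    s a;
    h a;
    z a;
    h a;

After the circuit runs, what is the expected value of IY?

In the final state, IY has expectation 1.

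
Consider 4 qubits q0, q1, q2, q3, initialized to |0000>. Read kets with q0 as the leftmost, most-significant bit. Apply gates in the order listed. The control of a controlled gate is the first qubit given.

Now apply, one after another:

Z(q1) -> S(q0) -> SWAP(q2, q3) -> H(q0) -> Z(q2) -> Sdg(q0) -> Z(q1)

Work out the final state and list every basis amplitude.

The resulting statevector has amplitude sqrt(2)/2 on |0000>, -sqrt(2)*I/2 on |1000>, and 0 on every other basis state.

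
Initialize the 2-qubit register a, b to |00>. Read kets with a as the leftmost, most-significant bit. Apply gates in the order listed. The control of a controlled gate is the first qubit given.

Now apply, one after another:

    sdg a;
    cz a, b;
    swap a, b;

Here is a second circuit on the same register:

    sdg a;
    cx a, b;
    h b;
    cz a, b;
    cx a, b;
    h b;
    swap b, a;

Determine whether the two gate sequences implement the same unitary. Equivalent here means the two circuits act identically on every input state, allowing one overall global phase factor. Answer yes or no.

Yes — the two circuits implement the same unitary up to a global phase.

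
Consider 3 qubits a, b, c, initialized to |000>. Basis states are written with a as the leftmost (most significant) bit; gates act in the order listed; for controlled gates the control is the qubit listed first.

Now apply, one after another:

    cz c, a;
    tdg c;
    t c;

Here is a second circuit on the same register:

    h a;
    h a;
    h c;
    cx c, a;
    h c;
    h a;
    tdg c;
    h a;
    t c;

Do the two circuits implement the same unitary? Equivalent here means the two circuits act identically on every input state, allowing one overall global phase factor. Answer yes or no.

No, they are not equivalent — no single phase factor reconciles the two unitaries.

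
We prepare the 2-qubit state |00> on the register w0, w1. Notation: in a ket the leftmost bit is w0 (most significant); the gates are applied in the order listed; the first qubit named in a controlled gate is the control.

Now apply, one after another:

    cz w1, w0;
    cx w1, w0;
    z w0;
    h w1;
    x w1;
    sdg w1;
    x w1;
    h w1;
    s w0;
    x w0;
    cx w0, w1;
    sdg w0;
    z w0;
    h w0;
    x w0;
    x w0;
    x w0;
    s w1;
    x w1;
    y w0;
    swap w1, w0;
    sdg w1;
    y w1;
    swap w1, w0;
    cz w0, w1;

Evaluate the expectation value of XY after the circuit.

The observable XY averages to -1.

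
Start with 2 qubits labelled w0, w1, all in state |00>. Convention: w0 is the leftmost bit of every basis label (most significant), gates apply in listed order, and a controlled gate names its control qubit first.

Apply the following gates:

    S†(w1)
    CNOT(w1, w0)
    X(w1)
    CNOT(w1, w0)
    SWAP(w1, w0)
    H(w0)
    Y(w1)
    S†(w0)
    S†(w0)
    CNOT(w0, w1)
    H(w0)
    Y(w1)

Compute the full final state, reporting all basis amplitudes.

After the circuit, the state carries amplitude -1/2 on |00>, 1/2 on |01>, 1/2 on |10>, 1/2 on |11>.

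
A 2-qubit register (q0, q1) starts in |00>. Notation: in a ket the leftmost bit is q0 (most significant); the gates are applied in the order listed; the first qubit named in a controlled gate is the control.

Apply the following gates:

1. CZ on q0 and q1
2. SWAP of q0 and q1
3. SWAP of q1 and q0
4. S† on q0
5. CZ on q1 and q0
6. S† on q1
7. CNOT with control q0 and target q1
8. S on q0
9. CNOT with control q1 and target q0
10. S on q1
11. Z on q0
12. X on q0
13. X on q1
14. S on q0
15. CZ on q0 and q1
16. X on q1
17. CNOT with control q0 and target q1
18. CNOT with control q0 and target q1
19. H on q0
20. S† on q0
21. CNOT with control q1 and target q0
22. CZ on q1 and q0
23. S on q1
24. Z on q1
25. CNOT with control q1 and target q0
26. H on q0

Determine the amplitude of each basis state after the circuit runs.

The resulting statevector has amplitude 1/2 - I/2 on |00>, 0 on |01>, -1/2 - I/2 on |10>, 0 on |11>.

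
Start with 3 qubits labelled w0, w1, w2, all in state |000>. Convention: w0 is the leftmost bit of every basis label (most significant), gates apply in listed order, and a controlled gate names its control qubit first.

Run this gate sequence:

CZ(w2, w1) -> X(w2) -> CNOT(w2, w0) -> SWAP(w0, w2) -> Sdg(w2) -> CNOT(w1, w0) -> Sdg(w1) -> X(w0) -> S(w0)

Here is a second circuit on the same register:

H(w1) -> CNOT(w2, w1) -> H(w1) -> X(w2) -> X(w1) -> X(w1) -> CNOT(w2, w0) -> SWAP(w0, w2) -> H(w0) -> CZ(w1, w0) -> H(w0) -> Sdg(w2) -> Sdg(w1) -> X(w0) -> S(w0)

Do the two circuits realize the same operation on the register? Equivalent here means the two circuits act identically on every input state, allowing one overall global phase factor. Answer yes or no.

Yes, they are equivalent — the unitaries differ by at most a global phase.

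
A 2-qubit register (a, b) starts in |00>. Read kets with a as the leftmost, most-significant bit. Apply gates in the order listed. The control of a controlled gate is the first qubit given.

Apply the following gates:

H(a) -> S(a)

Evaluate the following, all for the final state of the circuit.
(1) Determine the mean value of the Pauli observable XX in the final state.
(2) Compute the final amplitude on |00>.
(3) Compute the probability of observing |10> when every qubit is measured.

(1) The observable XX averages to 0.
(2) |00> carries amplitude sqrt(2)/2 in the final state.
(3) The probability of measuring |10> is 1/2.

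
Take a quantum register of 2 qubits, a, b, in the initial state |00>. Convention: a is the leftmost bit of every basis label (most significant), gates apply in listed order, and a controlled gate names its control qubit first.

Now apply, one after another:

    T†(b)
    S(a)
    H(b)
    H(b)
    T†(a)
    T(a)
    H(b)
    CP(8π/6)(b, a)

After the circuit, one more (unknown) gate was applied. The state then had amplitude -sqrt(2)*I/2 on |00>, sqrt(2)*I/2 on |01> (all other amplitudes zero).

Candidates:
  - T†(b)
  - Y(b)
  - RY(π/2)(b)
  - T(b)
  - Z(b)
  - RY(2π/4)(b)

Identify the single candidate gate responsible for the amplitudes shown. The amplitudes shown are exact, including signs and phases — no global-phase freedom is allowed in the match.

It was Y(b) that produced the state shown.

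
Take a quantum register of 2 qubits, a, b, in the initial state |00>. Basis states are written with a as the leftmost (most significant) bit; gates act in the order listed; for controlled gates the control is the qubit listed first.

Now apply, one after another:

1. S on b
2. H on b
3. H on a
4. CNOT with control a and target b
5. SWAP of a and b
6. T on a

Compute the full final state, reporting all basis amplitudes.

The resulting statevector has amplitude 1/2 on |00>, 1/2 on |01>, exp(I*pi/4)/2 on |10>, exp(I*pi/4)/2 on |11>.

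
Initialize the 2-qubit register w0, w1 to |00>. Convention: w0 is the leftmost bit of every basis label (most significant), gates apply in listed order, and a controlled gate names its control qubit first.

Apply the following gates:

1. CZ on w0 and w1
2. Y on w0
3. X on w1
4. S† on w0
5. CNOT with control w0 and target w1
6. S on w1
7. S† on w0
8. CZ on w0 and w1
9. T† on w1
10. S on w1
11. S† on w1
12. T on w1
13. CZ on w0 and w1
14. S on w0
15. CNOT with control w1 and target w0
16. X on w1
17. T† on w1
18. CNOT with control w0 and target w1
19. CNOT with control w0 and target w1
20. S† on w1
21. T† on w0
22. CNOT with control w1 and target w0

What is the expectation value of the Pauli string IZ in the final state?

In the final state, IZ has expectation -1.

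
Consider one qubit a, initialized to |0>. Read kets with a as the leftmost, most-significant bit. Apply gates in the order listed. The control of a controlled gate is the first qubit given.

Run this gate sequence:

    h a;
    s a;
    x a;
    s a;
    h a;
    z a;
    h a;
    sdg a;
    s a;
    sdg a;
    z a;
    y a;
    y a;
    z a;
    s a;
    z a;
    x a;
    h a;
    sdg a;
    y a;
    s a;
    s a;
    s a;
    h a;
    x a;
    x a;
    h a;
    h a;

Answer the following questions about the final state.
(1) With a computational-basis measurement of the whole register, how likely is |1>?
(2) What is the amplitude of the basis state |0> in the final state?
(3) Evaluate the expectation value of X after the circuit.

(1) The probability of measuring |1> is 1/2. Key observation: steps 10-15 multiply out to the identity, so the circuit reduces to the remaining gates.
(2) The final state's coefficient on |0> equals sqrt(2)*I/2.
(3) In the final state, X has expectation 1.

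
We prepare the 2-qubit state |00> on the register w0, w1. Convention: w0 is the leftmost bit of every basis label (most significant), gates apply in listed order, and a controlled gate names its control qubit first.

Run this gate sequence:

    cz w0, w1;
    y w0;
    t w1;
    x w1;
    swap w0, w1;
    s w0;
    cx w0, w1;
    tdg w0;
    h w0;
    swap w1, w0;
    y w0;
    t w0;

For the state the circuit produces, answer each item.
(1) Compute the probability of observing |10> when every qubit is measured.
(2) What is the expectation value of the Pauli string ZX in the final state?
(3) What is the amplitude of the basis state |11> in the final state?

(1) The probability of measuring |10> is 1/2.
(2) The expectation value of ZX is 1.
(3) |11> carries amplitude sqrt(2)*I/2 in the final state.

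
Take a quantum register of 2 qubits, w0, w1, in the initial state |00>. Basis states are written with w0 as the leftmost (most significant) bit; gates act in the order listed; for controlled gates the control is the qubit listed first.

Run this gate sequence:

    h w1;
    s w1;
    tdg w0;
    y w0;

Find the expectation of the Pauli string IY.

The observable IY averages to 1.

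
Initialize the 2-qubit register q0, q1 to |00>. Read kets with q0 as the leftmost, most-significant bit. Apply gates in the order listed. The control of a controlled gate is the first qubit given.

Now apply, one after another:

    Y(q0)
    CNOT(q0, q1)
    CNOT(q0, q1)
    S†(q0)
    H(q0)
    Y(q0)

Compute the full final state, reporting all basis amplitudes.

After the circuit, the state carries amplitude sqrt(2)*I/2 on |00>, 0 on |01>, sqrt(2)*I/2 on |10>, 0 on |11>. Key observation: the block from step 2 through step 3 cancels to the identity and can be dropped.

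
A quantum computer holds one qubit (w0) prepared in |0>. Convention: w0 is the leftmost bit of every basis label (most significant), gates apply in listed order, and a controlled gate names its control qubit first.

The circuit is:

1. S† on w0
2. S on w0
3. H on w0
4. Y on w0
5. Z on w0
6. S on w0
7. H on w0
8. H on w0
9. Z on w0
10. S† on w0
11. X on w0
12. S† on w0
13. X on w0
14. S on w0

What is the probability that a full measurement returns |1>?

A full measurement returns |1> with probability 1/2.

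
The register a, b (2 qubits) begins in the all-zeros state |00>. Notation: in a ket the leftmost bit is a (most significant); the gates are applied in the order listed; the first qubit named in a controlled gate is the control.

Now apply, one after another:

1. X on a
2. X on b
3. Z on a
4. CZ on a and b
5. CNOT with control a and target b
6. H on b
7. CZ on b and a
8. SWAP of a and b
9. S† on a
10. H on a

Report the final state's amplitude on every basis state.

After the circuit, the state carries amplitude 0 on |00>, 1/2 + I/2 on |01>, 0 on |10>, 1/2 - I/2 on |11>.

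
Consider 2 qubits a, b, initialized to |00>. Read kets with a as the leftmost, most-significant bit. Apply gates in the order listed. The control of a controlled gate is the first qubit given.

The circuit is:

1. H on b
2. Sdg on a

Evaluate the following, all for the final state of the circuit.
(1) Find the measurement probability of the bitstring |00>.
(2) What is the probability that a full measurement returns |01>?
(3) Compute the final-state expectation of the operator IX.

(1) A full measurement returns |00> with probability 1/2.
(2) Outcome |01> occurs with probability 1/2.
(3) In the final state, IX has expectation 1.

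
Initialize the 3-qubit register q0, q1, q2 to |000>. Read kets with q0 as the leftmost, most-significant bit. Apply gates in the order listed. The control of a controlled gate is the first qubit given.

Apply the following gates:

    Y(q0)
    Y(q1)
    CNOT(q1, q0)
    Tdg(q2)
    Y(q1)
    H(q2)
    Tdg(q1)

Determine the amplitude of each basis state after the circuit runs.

After the circuit, the state carries amplitude sqrt(2)*I/2 on |000>, sqrt(2)*I/2 on |001>, and 0 on every other basis state.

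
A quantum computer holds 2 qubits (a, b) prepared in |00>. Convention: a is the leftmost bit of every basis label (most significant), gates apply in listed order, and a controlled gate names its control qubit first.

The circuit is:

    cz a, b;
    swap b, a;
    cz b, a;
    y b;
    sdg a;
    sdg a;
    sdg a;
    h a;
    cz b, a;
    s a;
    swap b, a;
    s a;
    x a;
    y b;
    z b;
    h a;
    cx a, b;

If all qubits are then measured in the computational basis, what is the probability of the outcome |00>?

A full measurement returns |00> with probability 1/4.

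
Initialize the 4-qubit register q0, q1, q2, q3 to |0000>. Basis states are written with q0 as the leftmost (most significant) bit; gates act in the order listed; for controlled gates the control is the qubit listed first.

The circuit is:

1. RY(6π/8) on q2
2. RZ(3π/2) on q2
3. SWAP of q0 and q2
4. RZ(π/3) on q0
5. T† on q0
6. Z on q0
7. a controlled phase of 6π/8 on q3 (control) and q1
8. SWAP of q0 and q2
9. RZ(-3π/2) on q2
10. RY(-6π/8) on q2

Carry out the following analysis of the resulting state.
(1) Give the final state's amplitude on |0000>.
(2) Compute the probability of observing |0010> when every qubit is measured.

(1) |0000> carries amplitude ((-2 + sqrt(2))*exp(I*pi/12) + (sqrt(2) + 2)*exp(I*pi/6))*exp(3*I*pi/4)/4 in the final state.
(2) Outcome |0010> occurs with probability sqrt(2)/16 + sqrt(6)/16 + 1/4.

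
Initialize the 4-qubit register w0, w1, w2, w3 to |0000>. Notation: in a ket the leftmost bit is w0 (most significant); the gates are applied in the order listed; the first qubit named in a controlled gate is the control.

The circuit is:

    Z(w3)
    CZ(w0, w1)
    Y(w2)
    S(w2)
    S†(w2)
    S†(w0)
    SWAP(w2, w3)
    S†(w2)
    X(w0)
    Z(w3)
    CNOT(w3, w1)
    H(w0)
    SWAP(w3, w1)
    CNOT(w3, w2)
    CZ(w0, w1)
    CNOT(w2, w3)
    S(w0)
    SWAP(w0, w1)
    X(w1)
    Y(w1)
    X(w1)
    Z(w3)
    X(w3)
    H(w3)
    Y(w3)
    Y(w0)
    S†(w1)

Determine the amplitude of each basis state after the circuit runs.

The resulting statevector has amplitude I/2 on |0010>, I/2 on |0011>, I/2 on |0110>, I/2 on |0111>, and 0 on every other basis state. Key observation: steps 4-5 multiply out to the identity, so the circuit reduces to the remaining gates.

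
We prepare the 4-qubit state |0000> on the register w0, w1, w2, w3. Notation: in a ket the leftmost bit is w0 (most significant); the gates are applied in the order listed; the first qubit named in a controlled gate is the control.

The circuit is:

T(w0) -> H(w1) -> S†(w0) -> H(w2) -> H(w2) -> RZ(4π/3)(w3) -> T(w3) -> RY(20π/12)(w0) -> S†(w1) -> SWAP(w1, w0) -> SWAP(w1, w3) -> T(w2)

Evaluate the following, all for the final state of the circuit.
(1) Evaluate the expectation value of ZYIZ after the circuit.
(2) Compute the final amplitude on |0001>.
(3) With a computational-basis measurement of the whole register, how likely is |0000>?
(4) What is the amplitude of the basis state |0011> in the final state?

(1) The observable ZYIZ averages to 0.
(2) The amplitude on |0001> is -sqrt(2)*exp(I*pi/3)/4.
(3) The probability of measuring |0000> is 3/8.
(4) The final state's coefficient on |0011> equals 0.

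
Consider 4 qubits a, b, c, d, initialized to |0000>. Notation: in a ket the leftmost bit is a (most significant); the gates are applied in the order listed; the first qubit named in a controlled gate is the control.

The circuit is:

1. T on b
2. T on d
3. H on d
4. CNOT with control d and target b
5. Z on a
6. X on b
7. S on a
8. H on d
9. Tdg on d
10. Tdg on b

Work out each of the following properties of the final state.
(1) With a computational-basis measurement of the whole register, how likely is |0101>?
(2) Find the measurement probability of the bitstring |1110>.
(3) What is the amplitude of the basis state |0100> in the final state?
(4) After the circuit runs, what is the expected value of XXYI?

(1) Outcome |0101> occurs with probability 1/4.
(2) Outcome |1110> occurs with probability 0.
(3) The final state's coefficient on |0100> equals -exp(3*I*pi/4)/2.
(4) The observable XXYI averages to 0.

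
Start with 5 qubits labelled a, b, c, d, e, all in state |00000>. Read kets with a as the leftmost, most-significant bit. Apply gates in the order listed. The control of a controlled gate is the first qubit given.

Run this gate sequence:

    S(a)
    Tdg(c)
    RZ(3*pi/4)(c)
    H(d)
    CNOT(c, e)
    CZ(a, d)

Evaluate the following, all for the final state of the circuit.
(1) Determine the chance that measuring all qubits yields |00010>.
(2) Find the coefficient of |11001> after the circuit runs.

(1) Outcome |00010> occurs with probability 1/2.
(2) |11001> carries amplitude 0 in the final state.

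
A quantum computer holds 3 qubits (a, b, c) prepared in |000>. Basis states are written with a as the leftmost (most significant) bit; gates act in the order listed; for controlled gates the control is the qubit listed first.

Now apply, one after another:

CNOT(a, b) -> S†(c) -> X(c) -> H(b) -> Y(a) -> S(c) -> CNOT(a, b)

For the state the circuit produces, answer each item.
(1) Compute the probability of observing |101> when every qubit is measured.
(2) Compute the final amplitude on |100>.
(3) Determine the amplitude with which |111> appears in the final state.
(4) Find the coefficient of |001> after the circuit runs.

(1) Outcome |101> occurs with probability 1/2.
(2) The amplitude on |100> is 0.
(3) The amplitude on |111> is -sqrt(2)/2.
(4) The final state's coefficient on |001> equals 0.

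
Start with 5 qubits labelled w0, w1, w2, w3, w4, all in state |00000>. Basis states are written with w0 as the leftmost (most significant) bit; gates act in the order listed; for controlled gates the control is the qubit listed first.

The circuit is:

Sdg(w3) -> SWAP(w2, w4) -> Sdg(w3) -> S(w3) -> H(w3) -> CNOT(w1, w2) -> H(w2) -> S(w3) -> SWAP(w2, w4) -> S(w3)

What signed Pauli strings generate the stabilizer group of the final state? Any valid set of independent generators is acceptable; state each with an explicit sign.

The stabilizer group can be generated by -IIIXI, +IIIIX, +ZIIII, +IZIII, +IIZII, among other valid generating sets.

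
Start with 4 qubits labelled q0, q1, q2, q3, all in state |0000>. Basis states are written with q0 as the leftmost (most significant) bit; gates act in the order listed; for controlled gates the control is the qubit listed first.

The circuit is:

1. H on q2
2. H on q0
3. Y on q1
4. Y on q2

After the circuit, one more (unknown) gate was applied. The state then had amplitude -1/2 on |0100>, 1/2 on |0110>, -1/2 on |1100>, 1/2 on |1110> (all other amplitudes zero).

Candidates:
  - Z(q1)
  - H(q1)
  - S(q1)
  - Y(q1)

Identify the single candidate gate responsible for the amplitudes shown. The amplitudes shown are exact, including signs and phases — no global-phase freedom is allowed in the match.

The applied gate was Z(q1).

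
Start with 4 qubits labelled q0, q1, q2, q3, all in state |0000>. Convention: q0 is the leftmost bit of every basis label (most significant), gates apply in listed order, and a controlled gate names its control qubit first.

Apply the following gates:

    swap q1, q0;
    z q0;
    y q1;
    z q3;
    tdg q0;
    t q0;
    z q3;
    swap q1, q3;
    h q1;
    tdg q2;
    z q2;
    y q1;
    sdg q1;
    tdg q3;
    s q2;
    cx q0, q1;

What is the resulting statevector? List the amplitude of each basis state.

After the circuit, the state carries amplitude -sqrt(2)*exp(3*I*pi/4)/2 on |0001>, sqrt(2)*exp(I*pi/4)/2 on |0101>, and 0 on every other basis state. Key observation: the block from step 4 through step 7 cancels to the identity and can be dropped.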